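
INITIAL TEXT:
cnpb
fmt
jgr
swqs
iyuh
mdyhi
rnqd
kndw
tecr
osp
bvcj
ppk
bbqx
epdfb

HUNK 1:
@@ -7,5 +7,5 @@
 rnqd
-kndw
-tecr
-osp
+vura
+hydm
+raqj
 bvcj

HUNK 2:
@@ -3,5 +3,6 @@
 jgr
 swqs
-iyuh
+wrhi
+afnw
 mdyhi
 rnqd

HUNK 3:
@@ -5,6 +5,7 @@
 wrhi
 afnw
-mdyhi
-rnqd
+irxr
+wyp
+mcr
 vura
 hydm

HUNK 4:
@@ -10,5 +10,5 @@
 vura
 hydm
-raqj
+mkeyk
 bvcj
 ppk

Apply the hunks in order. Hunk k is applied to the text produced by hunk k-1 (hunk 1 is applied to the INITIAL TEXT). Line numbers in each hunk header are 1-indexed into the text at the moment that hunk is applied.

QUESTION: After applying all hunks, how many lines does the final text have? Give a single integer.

Hunk 1: at line 7 remove [kndw,tecr,osp] add [vura,hydm,raqj] -> 14 lines: cnpb fmt jgr swqs iyuh mdyhi rnqd vura hydm raqj bvcj ppk bbqx epdfb
Hunk 2: at line 3 remove [iyuh] add [wrhi,afnw] -> 15 lines: cnpb fmt jgr swqs wrhi afnw mdyhi rnqd vura hydm raqj bvcj ppk bbqx epdfb
Hunk 3: at line 5 remove [mdyhi,rnqd] add [irxr,wyp,mcr] -> 16 lines: cnpb fmt jgr swqs wrhi afnw irxr wyp mcr vura hydm raqj bvcj ppk bbqx epdfb
Hunk 4: at line 10 remove [raqj] add [mkeyk] -> 16 lines: cnpb fmt jgr swqs wrhi afnw irxr wyp mcr vura hydm mkeyk bvcj ppk bbqx epdfb
Final line count: 16

Answer: 16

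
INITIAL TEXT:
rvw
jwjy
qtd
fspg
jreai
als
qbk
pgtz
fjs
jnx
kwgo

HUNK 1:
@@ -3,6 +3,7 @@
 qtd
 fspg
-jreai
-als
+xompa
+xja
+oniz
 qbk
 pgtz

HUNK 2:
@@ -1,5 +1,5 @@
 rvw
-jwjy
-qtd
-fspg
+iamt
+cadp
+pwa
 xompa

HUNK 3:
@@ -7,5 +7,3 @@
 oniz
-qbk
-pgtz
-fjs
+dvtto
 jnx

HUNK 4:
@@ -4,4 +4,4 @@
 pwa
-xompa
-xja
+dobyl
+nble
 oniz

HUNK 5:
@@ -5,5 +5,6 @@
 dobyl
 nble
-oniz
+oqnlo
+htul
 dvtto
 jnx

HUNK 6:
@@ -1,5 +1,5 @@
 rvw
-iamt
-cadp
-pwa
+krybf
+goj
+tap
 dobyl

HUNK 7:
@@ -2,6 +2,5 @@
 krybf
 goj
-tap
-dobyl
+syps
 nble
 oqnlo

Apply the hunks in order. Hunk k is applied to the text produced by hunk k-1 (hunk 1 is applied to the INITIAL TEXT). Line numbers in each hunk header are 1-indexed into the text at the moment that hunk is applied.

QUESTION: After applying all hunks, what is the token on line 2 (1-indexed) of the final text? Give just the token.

Answer: krybf

Derivation:
Hunk 1: at line 3 remove [jreai,als] add [xompa,xja,oniz] -> 12 lines: rvw jwjy qtd fspg xompa xja oniz qbk pgtz fjs jnx kwgo
Hunk 2: at line 1 remove [jwjy,qtd,fspg] add [iamt,cadp,pwa] -> 12 lines: rvw iamt cadp pwa xompa xja oniz qbk pgtz fjs jnx kwgo
Hunk 3: at line 7 remove [qbk,pgtz,fjs] add [dvtto] -> 10 lines: rvw iamt cadp pwa xompa xja oniz dvtto jnx kwgo
Hunk 4: at line 4 remove [xompa,xja] add [dobyl,nble] -> 10 lines: rvw iamt cadp pwa dobyl nble oniz dvtto jnx kwgo
Hunk 5: at line 5 remove [oniz] add [oqnlo,htul] -> 11 lines: rvw iamt cadp pwa dobyl nble oqnlo htul dvtto jnx kwgo
Hunk 6: at line 1 remove [iamt,cadp,pwa] add [krybf,goj,tap] -> 11 lines: rvw krybf goj tap dobyl nble oqnlo htul dvtto jnx kwgo
Hunk 7: at line 2 remove [tap,dobyl] add [syps] -> 10 lines: rvw krybf goj syps nble oqnlo htul dvtto jnx kwgo
Final line 2: krybf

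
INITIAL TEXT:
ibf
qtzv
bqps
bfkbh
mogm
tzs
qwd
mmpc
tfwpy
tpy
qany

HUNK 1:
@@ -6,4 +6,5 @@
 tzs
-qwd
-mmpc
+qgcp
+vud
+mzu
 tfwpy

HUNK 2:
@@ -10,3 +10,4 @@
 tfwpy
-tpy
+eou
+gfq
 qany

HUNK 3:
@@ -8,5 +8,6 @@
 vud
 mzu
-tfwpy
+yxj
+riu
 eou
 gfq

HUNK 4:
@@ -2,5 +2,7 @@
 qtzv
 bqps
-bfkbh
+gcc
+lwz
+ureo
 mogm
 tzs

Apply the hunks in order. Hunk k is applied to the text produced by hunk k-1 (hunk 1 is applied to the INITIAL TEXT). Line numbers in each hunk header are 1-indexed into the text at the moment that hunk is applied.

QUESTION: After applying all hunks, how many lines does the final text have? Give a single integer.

Answer: 16

Derivation:
Hunk 1: at line 6 remove [qwd,mmpc] add [qgcp,vud,mzu] -> 12 lines: ibf qtzv bqps bfkbh mogm tzs qgcp vud mzu tfwpy tpy qany
Hunk 2: at line 10 remove [tpy] add [eou,gfq] -> 13 lines: ibf qtzv bqps bfkbh mogm tzs qgcp vud mzu tfwpy eou gfq qany
Hunk 3: at line 8 remove [tfwpy] add [yxj,riu] -> 14 lines: ibf qtzv bqps bfkbh mogm tzs qgcp vud mzu yxj riu eou gfq qany
Hunk 4: at line 2 remove [bfkbh] add [gcc,lwz,ureo] -> 16 lines: ibf qtzv bqps gcc lwz ureo mogm tzs qgcp vud mzu yxj riu eou gfq qany
Final line count: 16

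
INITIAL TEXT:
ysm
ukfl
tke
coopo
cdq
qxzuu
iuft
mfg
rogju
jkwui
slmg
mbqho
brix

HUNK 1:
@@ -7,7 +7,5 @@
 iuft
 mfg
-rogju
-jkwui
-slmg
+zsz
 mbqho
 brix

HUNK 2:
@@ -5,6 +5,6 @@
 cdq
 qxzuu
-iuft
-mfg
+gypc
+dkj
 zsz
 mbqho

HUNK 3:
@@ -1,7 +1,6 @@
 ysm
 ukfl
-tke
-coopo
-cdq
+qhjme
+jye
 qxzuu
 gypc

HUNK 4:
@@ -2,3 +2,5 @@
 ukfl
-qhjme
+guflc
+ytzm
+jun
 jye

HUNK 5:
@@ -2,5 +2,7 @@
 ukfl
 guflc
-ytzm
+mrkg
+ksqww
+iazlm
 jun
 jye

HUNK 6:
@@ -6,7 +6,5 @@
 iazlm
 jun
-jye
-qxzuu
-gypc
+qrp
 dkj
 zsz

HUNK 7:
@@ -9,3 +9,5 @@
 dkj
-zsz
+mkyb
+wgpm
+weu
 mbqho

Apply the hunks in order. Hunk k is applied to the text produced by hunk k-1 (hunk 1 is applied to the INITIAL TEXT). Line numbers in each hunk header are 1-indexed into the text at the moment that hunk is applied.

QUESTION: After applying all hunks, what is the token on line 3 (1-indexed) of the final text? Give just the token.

Answer: guflc

Derivation:
Hunk 1: at line 7 remove [rogju,jkwui,slmg] add [zsz] -> 11 lines: ysm ukfl tke coopo cdq qxzuu iuft mfg zsz mbqho brix
Hunk 2: at line 5 remove [iuft,mfg] add [gypc,dkj] -> 11 lines: ysm ukfl tke coopo cdq qxzuu gypc dkj zsz mbqho brix
Hunk 3: at line 1 remove [tke,coopo,cdq] add [qhjme,jye] -> 10 lines: ysm ukfl qhjme jye qxzuu gypc dkj zsz mbqho brix
Hunk 4: at line 2 remove [qhjme] add [guflc,ytzm,jun] -> 12 lines: ysm ukfl guflc ytzm jun jye qxzuu gypc dkj zsz mbqho brix
Hunk 5: at line 2 remove [ytzm] add [mrkg,ksqww,iazlm] -> 14 lines: ysm ukfl guflc mrkg ksqww iazlm jun jye qxzuu gypc dkj zsz mbqho brix
Hunk 6: at line 6 remove [jye,qxzuu,gypc] add [qrp] -> 12 lines: ysm ukfl guflc mrkg ksqww iazlm jun qrp dkj zsz mbqho brix
Hunk 7: at line 9 remove [zsz] add [mkyb,wgpm,weu] -> 14 lines: ysm ukfl guflc mrkg ksqww iazlm jun qrp dkj mkyb wgpm weu mbqho brix
Final line 3: guflc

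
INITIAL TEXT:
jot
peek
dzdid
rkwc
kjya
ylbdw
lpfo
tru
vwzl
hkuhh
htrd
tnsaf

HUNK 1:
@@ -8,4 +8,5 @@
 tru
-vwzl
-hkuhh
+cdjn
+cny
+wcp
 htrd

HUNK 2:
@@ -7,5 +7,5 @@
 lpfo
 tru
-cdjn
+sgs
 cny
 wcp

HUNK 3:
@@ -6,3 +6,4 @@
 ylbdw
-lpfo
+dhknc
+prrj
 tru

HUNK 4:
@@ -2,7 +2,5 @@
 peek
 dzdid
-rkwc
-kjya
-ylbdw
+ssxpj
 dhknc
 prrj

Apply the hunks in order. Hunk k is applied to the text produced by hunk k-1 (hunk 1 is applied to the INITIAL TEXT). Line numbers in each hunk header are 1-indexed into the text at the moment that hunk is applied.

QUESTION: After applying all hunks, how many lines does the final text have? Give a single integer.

Answer: 12

Derivation:
Hunk 1: at line 8 remove [vwzl,hkuhh] add [cdjn,cny,wcp] -> 13 lines: jot peek dzdid rkwc kjya ylbdw lpfo tru cdjn cny wcp htrd tnsaf
Hunk 2: at line 7 remove [cdjn] add [sgs] -> 13 lines: jot peek dzdid rkwc kjya ylbdw lpfo tru sgs cny wcp htrd tnsaf
Hunk 3: at line 6 remove [lpfo] add [dhknc,prrj] -> 14 lines: jot peek dzdid rkwc kjya ylbdw dhknc prrj tru sgs cny wcp htrd tnsaf
Hunk 4: at line 2 remove [rkwc,kjya,ylbdw] add [ssxpj] -> 12 lines: jot peek dzdid ssxpj dhknc prrj tru sgs cny wcp htrd tnsaf
Final line count: 12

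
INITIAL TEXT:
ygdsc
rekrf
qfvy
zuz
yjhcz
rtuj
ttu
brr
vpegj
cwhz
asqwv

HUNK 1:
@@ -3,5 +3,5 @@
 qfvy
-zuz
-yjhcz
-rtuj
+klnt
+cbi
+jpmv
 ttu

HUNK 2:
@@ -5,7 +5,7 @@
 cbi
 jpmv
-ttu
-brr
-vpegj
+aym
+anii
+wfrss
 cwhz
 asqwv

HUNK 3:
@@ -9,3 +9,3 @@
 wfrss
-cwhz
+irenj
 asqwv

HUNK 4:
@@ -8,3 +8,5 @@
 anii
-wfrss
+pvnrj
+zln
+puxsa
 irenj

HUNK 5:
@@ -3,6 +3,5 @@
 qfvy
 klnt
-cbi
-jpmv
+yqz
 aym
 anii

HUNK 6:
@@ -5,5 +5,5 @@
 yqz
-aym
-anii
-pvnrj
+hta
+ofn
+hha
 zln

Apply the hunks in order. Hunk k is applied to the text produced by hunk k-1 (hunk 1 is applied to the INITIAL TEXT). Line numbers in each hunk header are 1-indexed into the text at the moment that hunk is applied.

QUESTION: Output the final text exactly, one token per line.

Answer: ygdsc
rekrf
qfvy
klnt
yqz
hta
ofn
hha
zln
puxsa
irenj
asqwv

Derivation:
Hunk 1: at line 3 remove [zuz,yjhcz,rtuj] add [klnt,cbi,jpmv] -> 11 lines: ygdsc rekrf qfvy klnt cbi jpmv ttu brr vpegj cwhz asqwv
Hunk 2: at line 5 remove [ttu,brr,vpegj] add [aym,anii,wfrss] -> 11 lines: ygdsc rekrf qfvy klnt cbi jpmv aym anii wfrss cwhz asqwv
Hunk 3: at line 9 remove [cwhz] add [irenj] -> 11 lines: ygdsc rekrf qfvy klnt cbi jpmv aym anii wfrss irenj asqwv
Hunk 4: at line 8 remove [wfrss] add [pvnrj,zln,puxsa] -> 13 lines: ygdsc rekrf qfvy klnt cbi jpmv aym anii pvnrj zln puxsa irenj asqwv
Hunk 5: at line 3 remove [cbi,jpmv] add [yqz] -> 12 lines: ygdsc rekrf qfvy klnt yqz aym anii pvnrj zln puxsa irenj asqwv
Hunk 6: at line 5 remove [aym,anii,pvnrj] add [hta,ofn,hha] -> 12 lines: ygdsc rekrf qfvy klnt yqz hta ofn hha zln puxsa irenj asqwv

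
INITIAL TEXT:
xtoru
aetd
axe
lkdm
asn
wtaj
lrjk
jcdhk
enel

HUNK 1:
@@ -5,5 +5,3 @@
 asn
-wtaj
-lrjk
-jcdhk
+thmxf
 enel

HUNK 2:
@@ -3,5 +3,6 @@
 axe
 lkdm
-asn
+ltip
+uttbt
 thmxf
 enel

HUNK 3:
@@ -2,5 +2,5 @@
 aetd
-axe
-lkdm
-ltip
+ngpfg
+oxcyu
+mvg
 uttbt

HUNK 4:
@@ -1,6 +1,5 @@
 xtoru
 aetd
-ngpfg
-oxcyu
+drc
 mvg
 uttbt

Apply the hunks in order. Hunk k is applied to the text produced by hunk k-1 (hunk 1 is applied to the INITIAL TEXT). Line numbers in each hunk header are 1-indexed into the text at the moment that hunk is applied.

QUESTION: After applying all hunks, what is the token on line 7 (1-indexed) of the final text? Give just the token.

Hunk 1: at line 5 remove [wtaj,lrjk,jcdhk] add [thmxf] -> 7 lines: xtoru aetd axe lkdm asn thmxf enel
Hunk 2: at line 3 remove [asn] add [ltip,uttbt] -> 8 lines: xtoru aetd axe lkdm ltip uttbt thmxf enel
Hunk 3: at line 2 remove [axe,lkdm,ltip] add [ngpfg,oxcyu,mvg] -> 8 lines: xtoru aetd ngpfg oxcyu mvg uttbt thmxf enel
Hunk 4: at line 1 remove [ngpfg,oxcyu] add [drc] -> 7 lines: xtoru aetd drc mvg uttbt thmxf enel
Final line 7: enel

Answer: enel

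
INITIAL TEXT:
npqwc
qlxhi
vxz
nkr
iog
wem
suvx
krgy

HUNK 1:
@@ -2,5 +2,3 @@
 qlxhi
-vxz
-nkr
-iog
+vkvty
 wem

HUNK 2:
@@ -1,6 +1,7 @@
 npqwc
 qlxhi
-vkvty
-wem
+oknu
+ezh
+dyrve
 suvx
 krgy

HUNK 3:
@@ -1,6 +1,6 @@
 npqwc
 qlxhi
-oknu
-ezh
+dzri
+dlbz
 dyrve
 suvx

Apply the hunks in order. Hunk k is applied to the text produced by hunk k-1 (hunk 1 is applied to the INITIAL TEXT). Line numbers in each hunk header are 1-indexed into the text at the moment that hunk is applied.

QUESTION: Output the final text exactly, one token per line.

Answer: npqwc
qlxhi
dzri
dlbz
dyrve
suvx
krgy

Derivation:
Hunk 1: at line 2 remove [vxz,nkr,iog] add [vkvty] -> 6 lines: npqwc qlxhi vkvty wem suvx krgy
Hunk 2: at line 1 remove [vkvty,wem] add [oknu,ezh,dyrve] -> 7 lines: npqwc qlxhi oknu ezh dyrve suvx krgy
Hunk 3: at line 1 remove [oknu,ezh] add [dzri,dlbz] -> 7 lines: npqwc qlxhi dzri dlbz dyrve suvx krgy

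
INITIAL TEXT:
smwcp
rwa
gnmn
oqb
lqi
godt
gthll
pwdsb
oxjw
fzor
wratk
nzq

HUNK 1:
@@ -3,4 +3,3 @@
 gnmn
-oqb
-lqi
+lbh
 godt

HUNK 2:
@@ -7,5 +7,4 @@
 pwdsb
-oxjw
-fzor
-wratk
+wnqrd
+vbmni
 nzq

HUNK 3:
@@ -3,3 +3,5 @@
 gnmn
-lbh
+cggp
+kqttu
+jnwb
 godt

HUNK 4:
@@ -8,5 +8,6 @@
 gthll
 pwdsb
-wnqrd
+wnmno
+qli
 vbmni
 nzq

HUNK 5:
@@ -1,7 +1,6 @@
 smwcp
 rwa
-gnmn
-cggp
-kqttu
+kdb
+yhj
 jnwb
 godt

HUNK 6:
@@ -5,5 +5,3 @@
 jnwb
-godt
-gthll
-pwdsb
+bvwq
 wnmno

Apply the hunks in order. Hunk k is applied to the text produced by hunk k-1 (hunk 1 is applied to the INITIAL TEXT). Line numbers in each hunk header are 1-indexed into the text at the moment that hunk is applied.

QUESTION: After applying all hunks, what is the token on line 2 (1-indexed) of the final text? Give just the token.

Answer: rwa

Derivation:
Hunk 1: at line 3 remove [oqb,lqi] add [lbh] -> 11 lines: smwcp rwa gnmn lbh godt gthll pwdsb oxjw fzor wratk nzq
Hunk 2: at line 7 remove [oxjw,fzor,wratk] add [wnqrd,vbmni] -> 10 lines: smwcp rwa gnmn lbh godt gthll pwdsb wnqrd vbmni nzq
Hunk 3: at line 3 remove [lbh] add [cggp,kqttu,jnwb] -> 12 lines: smwcp rwa gnmn cggp kqttu jnwb godt gthll pwdsb wnqrd vbmni nzq
Hunk 4: at line 8 remove [wnqrd] add [wnmno,qli] -> 13 lines: smwcp rwa gnmn cggp kqttu jnwb godt gthll pwdsb wnmno qli vbmni nzq
Hunk 5: at line 1 remove [gnmn,cggp,kqttu] add [kdb,yhj] -> 12 lines: smwcp rwa kdb yhj jnwb godt gthll pwdsb wnmno qli vbmni nzq
Hunk 6: at line 5 remove [godt,gthll,pwdsb] add [bvwq] -> 10 lines: smwcp rwa kdb yhj jnwb bvwq wnmno qli vbmni nzq
Final line 2: rwa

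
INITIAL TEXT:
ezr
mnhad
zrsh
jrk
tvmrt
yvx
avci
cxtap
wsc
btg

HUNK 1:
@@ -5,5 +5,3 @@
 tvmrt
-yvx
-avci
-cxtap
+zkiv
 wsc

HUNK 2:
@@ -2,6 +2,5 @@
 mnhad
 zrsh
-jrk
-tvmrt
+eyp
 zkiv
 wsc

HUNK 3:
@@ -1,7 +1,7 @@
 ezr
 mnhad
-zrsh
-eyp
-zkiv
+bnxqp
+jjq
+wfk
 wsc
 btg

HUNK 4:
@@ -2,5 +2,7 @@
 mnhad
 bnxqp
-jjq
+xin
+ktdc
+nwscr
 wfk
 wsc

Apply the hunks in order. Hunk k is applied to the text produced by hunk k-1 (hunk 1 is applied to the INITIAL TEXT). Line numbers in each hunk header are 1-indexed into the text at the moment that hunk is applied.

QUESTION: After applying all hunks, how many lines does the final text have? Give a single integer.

Answer: 9

Derivation:
Hunk 1: at line 5 remove [yvx,avci,cxtap] add [zkiv] -> 8 lines: ezr mnhad zrsh jrk tvmrt zkiv wsc btg
Hunk 2: at line 2 remove [jrk,tvmrt] add [eyp] -> 7 lines: ezr mnhad zrsh eyp zkiv wsc btg
Hunk 3: at line 1 remove [zrsh,eyp,zkiv] add [bnxqp,jjq,wfk] -> 7 lines: ezr mnhad bnxqp jjq wfk wsc btg
Hunk 4: at line 2 remove [jjq] add [xin,ktdc,nwscr] -> 9 lines: ezr mnhad bnxqp xin ktdc nwscr wfk wsc btg
Final line count: 9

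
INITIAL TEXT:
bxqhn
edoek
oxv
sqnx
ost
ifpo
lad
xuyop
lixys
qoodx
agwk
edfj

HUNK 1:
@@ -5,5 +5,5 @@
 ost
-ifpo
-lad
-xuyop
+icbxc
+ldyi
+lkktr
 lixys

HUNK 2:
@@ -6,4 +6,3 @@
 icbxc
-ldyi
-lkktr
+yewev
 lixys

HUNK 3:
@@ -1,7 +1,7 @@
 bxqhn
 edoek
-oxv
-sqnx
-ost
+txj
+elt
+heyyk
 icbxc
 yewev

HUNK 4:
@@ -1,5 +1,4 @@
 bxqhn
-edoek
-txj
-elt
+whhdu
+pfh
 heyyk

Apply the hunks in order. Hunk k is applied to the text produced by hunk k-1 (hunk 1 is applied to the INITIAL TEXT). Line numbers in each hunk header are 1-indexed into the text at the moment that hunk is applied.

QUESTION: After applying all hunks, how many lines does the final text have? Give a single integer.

Hunk 1: at line 5 remove [ifpo,lad,xuyop] add [icbxc,ldyi,lkktr] -> 12 lines: bxqhn edoek oxv sqnx ost icbxc ldyi lkktr lixys qoodx agwk edfj
Hunk 2: at line 6 remove [ldyi,lkktr] add [yewev] -> 11 lines: bxqhn edoek oxv sqnx ost icbxc yewev lixys qoodx agwk edfj
Hunk 3: at line 1 remove [oxv,sqnx,ost] add [txj,elt,heyyk] -> 11 lines: bxqhn edoek txj elt heyyk icbxc yewev lixys qoodx agwk edfj
Hunk 4: at line 1 remove [edoek,txj,elt] add [whhdu,pfh] -> 10 lines: bxqhn whhdu pfh heyyk icbxc yewev lixys qoodx agwk edfj
Final line count: 10

Answer: 10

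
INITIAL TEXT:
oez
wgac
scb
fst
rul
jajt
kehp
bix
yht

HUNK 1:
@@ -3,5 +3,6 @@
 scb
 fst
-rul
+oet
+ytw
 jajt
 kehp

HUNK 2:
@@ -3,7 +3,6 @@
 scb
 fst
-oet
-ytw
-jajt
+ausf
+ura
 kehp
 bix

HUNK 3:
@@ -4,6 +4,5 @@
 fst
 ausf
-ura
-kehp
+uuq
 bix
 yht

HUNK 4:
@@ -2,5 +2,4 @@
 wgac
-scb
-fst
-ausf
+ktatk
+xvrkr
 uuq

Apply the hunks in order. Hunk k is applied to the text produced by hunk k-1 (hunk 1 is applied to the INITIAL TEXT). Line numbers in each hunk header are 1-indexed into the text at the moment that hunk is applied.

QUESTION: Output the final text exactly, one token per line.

Answer: oez
wgac
ktatk
xvrkr
uuq
bix
yht

Derivation:
Hunk 1: at line 3 remove [rul] add [oet,ytw] -> 10 lines: oez wgac scb fst oet ytw jajt kehp bix yht
Hunk 2: at line 3 remove [oet,ytw,jajt] add [ausf,ura] -> 9 lines: oez wgac scb fst ausf ura kehp bix yht
Hunk 3: at line 4 remove [ura,kehp] add [uuq] -> 8 lines: oez wgac scb fst ausf uuq bix yht
Hunk 4: at line 2 remove [scb,fst,ausf] add [ktatk,xvrkr] -> 7 lines: oez wgac ktatk xvrkr uuq bix yht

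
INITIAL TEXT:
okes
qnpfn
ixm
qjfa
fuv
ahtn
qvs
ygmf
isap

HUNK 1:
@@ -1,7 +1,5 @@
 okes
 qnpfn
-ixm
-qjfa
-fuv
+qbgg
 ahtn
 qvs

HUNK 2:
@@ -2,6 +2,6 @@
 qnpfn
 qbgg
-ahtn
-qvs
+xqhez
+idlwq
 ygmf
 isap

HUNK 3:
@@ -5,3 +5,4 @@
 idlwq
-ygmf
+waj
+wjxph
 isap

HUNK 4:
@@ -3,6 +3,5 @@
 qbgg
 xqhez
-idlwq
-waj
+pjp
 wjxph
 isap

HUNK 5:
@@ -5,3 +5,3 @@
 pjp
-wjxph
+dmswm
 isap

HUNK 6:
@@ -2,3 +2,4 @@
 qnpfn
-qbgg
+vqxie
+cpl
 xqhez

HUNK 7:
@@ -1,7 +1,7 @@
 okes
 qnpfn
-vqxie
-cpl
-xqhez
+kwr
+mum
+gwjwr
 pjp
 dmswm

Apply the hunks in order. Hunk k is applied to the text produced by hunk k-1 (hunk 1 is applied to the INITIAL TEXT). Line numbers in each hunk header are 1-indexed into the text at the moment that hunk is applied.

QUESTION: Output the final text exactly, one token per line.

Hunk 1: at line 1 remove [ixm,qjfa,fuv] add [qbgg] -> 7 lines: okes qnpfn qbgg ahtn qvs ygmf isap
Hunk 2: at line 2 remove [ahtn,qvs] add [xqhez,idlwq] -> 7 lines: okes qnpfn qbgg xqhez idlwq ygmf isap
Hunk 3: at line 5 remove [ygmf] add [waj,wjxph] -> 8 lines: okes qnpfn qbgg xqhez idlwq waj wjxph isap
Hunk 4: at line 3 remove [idlwq,waj] add [pjp] -> 7 lines: okes qnpfn qbgg xqhez pjp wjxph isap
Hunk 5: at line 5 remove [wjxph] add [dmswm] -> 7 lines: okes qnpfn qbgg xqhez pjp dmswm isap
Hunk 6: at line 2 remove [qbgg] add [vqxie,cpl] -> 8 lines: okes qnpfn vqxie cpl xqhez pjp dmswm isap
Hunk 7: at line 1 remove [vqxie,cpl,xqhez] add [kwr,mum,gwjwr] -> 8 lines: okes qnpfn kwr mum gwjwr pjp dmswm isap

Answer: okes
qnpfn
kwr
mum
gwjwr
pjp
dmswm
isap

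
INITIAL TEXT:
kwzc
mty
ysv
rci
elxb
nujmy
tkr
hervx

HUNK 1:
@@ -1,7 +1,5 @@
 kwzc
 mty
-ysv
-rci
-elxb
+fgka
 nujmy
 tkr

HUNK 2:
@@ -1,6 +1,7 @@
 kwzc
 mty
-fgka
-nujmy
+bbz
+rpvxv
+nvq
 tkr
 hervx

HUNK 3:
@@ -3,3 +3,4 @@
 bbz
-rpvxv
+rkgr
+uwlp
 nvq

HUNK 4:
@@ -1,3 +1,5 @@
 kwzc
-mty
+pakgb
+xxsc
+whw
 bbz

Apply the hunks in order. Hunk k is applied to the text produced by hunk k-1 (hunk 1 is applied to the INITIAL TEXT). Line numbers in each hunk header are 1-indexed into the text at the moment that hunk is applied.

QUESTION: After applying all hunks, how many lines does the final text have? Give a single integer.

Answer: 10

Derivation:
Hunk 1: at line 1 remove [ysv,rci,elxb] add [fgka] -> 6 lines: kwzc mty fgka nujmy tkr hervx
Hunk 2: at line 1 remove [fgka,nujmy] add [bbz,rpvxv,nvq] -> 7 lines: kwzc mty bbz rpvxv nvq tkr hervx
Hunk 3: at line 3 remove [rpvxv] add [rkgr,uwlp] -> 8 lines: kwzc mty bbz rkgr uwlp nvq tkr hervx
Hunk 4: at line 1 remove [mty] add [pakgb,xxsc,whw] -> 10 lines: kwzc pakgb xxsc whw bbz rkgr uwlp nvq tkr hervx
Final line count: 10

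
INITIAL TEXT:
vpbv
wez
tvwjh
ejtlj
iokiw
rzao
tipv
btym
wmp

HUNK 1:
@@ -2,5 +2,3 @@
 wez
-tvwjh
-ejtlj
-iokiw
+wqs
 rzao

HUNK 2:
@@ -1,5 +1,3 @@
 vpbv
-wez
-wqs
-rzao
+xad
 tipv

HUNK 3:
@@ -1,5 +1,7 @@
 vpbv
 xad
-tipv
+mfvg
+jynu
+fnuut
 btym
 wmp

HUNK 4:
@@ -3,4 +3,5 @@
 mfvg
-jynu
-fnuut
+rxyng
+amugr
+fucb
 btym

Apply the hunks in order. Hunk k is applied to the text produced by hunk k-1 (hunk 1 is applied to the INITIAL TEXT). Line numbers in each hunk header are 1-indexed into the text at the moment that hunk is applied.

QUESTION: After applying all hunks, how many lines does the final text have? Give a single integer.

Answer: 8

Derivation:
Hunk 1: at line 2 remove [tvwjh,ejtlj,iokiw] add [wqs] -> 7 lines: vpbv wez wqs rzao tipv btym wmp
Hunk 2: at line 1 remove [wez,wqs,rzao] add [xad] -> 5 lines: vpbv xad tipv btym wmp
Hunk 3: at line 1 remove [tipv] add [mfvg,jynu,fnuut] -> 7 lines: vpbv xad mfvg jynu fnuut btym wmp
Hunk 4: at line 3 remove [jynu,fnuut] add [rxyng,amugr,fucb] -> 8 lines: vpbv xad mfvg rxyng amugr fucb btym wmp
Final line count: 8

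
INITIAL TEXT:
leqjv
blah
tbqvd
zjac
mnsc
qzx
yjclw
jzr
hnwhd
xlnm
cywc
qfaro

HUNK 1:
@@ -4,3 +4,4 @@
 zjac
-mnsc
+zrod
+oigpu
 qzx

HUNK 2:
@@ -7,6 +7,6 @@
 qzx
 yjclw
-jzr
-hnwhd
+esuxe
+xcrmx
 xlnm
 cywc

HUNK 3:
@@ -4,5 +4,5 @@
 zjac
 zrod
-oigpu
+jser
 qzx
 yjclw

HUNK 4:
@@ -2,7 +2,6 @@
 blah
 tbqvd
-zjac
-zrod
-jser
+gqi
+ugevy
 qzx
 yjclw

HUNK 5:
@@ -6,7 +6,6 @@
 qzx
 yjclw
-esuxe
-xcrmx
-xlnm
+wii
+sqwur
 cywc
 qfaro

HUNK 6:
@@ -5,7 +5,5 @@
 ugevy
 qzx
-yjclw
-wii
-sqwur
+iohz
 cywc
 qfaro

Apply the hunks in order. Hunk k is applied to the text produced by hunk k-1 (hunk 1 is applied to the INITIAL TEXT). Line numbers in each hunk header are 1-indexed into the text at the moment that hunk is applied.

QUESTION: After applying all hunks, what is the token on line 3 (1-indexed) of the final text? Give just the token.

Hunk 1: at line 4 remove [mnsc] add [zrod,oigpu] -> 13 lines: leqjv blah tbqvd zjac zrod oigpu qzx yjclw jzr hnwhd xlnm cywc qfaro
Hunk 2: at line 7 remove [jzr,hnwhd] add [esuxe,xcrmx] -> 13 lines: leqjv blah tbqvd zjac zrod oigpu qzx yjclw esuxe xcrmx xlnm cywc qfaro
Hunk 3: at line 4 remove [oigpu] add [jser] -> 13 lines: leqjv blah tbqvd zjac zrod jser qzx yjclw esuxe xcrmx xlnm cywc qfaro
Hunk 4: at line 2 remove [zjac,zrod,jser] add [gqi,ugevy] -> 12 lines: leqjv blah tbqvd gqi ugevy qzx yjclw esuxe xcrmx xlnm cywc qfaro
Hunk 5: at line 6 remove [esuxe,xcrmx,xlnm] add [wii,sqwur] -> 11 lines: leqjv blah tbqvd gqi ugevy qzx yjclw wii sqwur cywc qfaro
Hunk 6: at line 5 remove [yjclw,wii,sqwur] add [iohz] -> 9 lines: leqjv blah tbqvd gqi ugevy qzx iohz cywc qfaro
Final line 3: tbqvd

Answer: tbqvd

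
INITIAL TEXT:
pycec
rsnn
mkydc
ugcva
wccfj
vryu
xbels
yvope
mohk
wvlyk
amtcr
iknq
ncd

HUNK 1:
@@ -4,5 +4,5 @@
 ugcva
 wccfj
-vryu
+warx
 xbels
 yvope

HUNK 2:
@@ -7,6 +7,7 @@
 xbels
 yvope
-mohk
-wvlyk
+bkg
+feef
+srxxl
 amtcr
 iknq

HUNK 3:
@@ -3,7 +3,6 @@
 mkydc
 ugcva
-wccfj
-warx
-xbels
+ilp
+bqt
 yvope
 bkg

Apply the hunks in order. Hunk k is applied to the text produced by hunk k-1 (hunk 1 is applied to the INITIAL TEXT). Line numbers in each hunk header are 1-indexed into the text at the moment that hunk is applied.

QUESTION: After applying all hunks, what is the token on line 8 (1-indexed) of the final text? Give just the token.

Answer: bkg

Derivation:
Hunk 1: at line 4 remove [vryu] add [warx] -> 13 lines: pycec rsnn mkydc ugcva wccfj warx xbels yvope mohk wvlyk amtcr iknq ncd
Hunk 2: at line 7 remove [mohk,wvlyk] add [bkg,feef,srxxl] -> 14 lines: pycec rsnn mkydc ugcva wccfj warx xbels yvope bkg feef srxxl amtcr iknq ncd
Hunk 3: at line 3 remove [wccfj,warx,xbels] add [ilp,bqt] -> 13 lines: pycec rsnn mkydc ugcva ilp bqt yvope bkg feef srxxl amtcr iknq ncd
Final line 8: bkg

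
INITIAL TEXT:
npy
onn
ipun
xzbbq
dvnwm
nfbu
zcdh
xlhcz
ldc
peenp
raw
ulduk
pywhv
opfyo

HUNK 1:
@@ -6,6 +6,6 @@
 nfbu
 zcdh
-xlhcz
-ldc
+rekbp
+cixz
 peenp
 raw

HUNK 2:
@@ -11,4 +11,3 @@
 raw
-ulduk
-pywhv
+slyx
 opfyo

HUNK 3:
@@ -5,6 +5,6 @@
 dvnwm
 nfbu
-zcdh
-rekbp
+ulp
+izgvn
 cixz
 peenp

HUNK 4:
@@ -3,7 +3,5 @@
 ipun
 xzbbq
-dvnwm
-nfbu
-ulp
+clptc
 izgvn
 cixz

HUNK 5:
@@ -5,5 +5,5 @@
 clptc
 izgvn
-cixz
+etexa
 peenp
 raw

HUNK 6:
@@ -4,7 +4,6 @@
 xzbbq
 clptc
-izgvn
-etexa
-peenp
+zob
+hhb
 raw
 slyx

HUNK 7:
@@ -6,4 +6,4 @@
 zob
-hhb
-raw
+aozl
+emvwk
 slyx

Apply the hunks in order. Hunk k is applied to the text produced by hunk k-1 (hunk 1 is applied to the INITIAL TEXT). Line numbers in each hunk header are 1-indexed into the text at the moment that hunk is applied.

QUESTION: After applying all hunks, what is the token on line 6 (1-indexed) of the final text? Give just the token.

Answer: zob

Derivation:
Hunk 1: at line 6 remove [xlhcz,ldc] add [rekbp,cixz] -> 14 lines: npy onn ipun xzbbq dvnwm nfbu zcdh rekbp cixz peenp raw ulduk pywhv opfyo
Hunk 2: at line 11 remove [ulduk,pywhv] add [slyx] -> 13 lines: npy onn ipun xzbbq dvnwm nfbu zcdh rekbp cixz peenp raw slyx opfyo
Hunk 3: at line 5 remove [zcdh,rekbp] add [ulp,izgvn] -> 13 lines: npy onn ipun xzbbq dvnwm nfbu ulp izgvn cixz peenp raw slyx opfyo
Hunk 4: at line 3 remove [dvnwm,nfbu,ulp] add [clptc] -> 11 lines: npy onn ipun xzbbq clptc izgvn cixz peenp raw slyx opfyo
Hunk 5: at line 5 remove [cixz] add [etexa] -> 11 lines: npy onn ipun xzbbq clptc izgvn etexa peenp raw slyx opfyo
Hunk 6: at line 4 remove [izgvn,etexa,peenp] add [zob,hhb] -> 10 lines: npy onn ipun xzbbq clptc zob hhb raw slyx opfyo
Hunk 7: at line 6 remove [hhb,raw] add [aozl,emvwk] -> 10 lines: npy onn ipun xzbbq clptc zob aozl emvwk slyx opfyo
Final line 6: zob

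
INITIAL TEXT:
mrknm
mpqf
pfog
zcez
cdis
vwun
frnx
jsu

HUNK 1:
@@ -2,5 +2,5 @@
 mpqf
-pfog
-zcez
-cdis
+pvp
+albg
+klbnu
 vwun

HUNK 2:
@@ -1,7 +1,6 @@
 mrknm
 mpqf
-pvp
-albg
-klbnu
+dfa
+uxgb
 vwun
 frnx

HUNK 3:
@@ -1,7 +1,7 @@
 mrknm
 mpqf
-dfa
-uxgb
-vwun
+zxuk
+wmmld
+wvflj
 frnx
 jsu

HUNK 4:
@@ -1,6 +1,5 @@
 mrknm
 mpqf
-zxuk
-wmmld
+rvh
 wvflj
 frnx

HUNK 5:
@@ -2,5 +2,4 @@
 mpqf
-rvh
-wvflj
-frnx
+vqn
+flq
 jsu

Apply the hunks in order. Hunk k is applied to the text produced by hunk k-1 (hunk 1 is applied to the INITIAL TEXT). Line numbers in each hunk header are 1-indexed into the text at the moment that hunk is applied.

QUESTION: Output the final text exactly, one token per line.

Answer: mrknm
mpqf
vqn
flq
jsu

Derivation:
Hunk 1: at line 2 remove [pfog,zcez,cdis] add [pvp,albg,klbnu] -> 8 lines: mrknm mpqf pvp albg klbnu vwun frnx jsu
Hunk 2: at line 1 remove [pvp,albg,klbnu] add [dfa,uxgb] -> 7 lines: mrknm mpqf dfa uxgb vwun frnx jsu
Hunk 3: at line 1 remove [dfa,uxgb,vwun] add [zxuk,wmmld,wvflj] -> 7 lines: mrknm mpqf zxuk wmmld wvflj frnx jsu
Hunk 4: at line 1 remove [zxuk,wmmld] add [rvh] -> 6 lines: mrknm mpqf rvh wvflj frnx jsu
Hunk 5: at line 2 remove [rvh,wvflj,frnx] add [vqn,flq] -> 5 lines: mrknm mpqf vqn flq jsu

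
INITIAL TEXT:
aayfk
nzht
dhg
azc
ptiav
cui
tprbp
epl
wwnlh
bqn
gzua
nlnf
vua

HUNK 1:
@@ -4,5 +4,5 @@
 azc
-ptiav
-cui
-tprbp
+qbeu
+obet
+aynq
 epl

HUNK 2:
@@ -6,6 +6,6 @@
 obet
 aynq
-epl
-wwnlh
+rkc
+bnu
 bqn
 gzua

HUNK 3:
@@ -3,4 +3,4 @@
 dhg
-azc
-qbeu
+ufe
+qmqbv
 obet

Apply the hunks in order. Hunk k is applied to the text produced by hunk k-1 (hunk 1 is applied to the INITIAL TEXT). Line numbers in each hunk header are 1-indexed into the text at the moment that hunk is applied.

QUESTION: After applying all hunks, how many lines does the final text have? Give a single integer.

Answer: 13

Derivation:
Hunk 1: at line 4 remove [ptiav,cui,tprbp] add [qbeu,obet,aynq] -> 13 lines: aayfk nzht dhg azc qbeu obet aynq epl wwnlh bqn gzua nlnf vua
Hunk 2: at line 6 remove [epl,wwnlh] add [rkc,bnu] -> 13 lines: aayfk nzht dhg azc qbeu obet aynq rkc bnu bqn gzua nlnf vua
Hunk 3: at line 3 remove [azc,qbeu] add [ufe,qmqbv] -> 13 lines: aayfk nzht dhg ufe qmqbv obet aynq rkc bnu bqn gzua nlnf vua
Final line count: 13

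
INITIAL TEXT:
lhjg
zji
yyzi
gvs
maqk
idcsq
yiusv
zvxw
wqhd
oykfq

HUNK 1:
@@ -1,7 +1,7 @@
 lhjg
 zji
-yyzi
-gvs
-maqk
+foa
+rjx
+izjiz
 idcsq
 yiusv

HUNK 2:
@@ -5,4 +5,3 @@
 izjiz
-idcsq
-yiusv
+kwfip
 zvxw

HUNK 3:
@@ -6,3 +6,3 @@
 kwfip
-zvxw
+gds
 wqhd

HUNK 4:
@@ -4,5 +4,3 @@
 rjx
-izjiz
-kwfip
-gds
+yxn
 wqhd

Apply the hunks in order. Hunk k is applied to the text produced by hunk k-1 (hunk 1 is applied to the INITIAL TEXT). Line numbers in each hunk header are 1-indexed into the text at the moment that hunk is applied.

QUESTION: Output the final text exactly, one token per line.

Hunk 1: at line 1 remove [yyzi,gvs,maqk] add [foa,rjx,izjiz] -> 10 lines: lhjg zji foa rjx izjiz idcsq yiusv zvxw wqhd oykfq
Hunk 2: at line 5 remove [idcsq,yiusv] add [kwfip] -> 9 lines: lhjg zji foa rjx izjiz kwfip zvxw wqhd oykfq
Hunk 3: at line 6 remove [zvxw] add [gds] -> 9 lines: lhjg zji foa rjx izjiz kwfip gds wqhd oykfq
Hunk 4: at line 4 remove [izjiz,kwfip,gds] add [yxn] -> 7 lines: lhjg zji foa rjx yxn wqhd oykfq

Answer: lhjg
zji
foa
rjx
yxn
wqhd
oykfq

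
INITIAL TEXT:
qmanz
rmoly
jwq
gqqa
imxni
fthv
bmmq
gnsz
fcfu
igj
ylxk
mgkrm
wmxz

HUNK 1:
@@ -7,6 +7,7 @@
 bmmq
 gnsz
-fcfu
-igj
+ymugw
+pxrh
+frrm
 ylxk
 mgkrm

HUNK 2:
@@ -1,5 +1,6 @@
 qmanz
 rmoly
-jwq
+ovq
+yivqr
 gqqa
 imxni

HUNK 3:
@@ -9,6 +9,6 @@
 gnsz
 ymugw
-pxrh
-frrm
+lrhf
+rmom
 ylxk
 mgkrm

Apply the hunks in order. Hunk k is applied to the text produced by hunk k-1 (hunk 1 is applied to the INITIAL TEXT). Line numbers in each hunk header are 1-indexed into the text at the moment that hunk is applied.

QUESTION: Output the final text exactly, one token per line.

Hunk 1: at line 7 remove [fcfu,igj] add [ymugw,pxrh,frrm] -> 14 lines: qmanz rmoly jwq gqqa imxni fthv bmmq gnsz ymugw pxrh frrm ylxk mgkrm wmxz
Hunk 2: at line 1 remove [jwq] add [ovq,yivqr] -> 15 lines: qmanz rmoly ovq yivqr gqqa imxni fthv bmmq gnsz ymugw pxrh frrm ylxk mgkrm wmxz
Hunk 3: at line 9 remove [pxrh,frrm] add [lrhf,rmom] -> 15 lines: qmanz rmoly ovq yivqr gqqa imxni fthv bmmq gnsz ymugw lrhf rmom ylxk mgkrm wmxz

Answer: qmanz
rmoly
ovq
yivqr
gqqa
imxni
fthv
bmmq
gnsz
ymugw
lrhf
rmom
ylxk
mgkrm
wmxz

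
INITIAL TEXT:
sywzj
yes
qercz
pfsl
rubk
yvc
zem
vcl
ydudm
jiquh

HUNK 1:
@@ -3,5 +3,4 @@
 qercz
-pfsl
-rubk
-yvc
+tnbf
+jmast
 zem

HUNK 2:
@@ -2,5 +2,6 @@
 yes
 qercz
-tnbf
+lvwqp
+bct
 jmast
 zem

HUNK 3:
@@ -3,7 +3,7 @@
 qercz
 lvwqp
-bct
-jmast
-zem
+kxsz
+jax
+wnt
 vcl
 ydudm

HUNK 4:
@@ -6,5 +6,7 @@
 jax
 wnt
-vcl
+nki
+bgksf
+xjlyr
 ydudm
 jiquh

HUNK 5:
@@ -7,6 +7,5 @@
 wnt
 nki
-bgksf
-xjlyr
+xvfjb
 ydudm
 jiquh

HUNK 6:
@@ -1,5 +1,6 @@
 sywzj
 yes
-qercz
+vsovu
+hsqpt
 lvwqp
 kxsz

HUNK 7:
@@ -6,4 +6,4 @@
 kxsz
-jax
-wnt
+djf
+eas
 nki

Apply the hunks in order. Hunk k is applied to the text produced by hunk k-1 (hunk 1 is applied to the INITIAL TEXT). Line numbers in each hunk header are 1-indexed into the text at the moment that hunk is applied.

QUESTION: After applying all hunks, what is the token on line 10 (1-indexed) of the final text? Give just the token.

Hunk 1: at line 3 remove [pfsl,rubk,yvc] add [tnbf,jmast] -> 9 lines: sywzj yes qercz tnbf jmast zem vcl ydudm jiquh
Hunk 2: at line 2 remove [tnbf] add [lvwqp,bct] -> 10 lines: sywzj yes qercz lvwqp bct jmast zem vcl ydudm jiquh
Hunk 3: at line 3 remove [bct,jmast,zem] add [kxsz,jax,wnt] -> 10 lines: sywzj yes qercz lvwqp kxsz jax wnt vcl ydudm jiquh
Hunk 4: at line 6 remove [vcl] add [nki,bgksf,xjlyr] -> 12 lines: sywzj yes qercz lvwqp kxsz jax wnt nki bgksf xjlyr ydudm jiquh
Hunk 5: at line 7 remove [bgksf,xjlyr] add [xvfjb] -> 11 lines: sywzj yes qercz lvwqp kxsz jax wnt nki xvfjb ydudm jiquh
Hunk 6: at line 1 remove [qercz] add [vsovu,hsqpt] -> 12 lines: sywzj yes vsovu hsqpt lvwqp kxsz jax wnt nki xvfjb ydudm jiquh
Hunk 7: at line 6 remove [jax,wnt] add [djf,eas] -> 12 lines: sywzj yes vsovu hsqpt lvwqp kxsz djf eas nki xvfjb ydudm jiquh
Final line 10: xvfjb

Answer: xvfjb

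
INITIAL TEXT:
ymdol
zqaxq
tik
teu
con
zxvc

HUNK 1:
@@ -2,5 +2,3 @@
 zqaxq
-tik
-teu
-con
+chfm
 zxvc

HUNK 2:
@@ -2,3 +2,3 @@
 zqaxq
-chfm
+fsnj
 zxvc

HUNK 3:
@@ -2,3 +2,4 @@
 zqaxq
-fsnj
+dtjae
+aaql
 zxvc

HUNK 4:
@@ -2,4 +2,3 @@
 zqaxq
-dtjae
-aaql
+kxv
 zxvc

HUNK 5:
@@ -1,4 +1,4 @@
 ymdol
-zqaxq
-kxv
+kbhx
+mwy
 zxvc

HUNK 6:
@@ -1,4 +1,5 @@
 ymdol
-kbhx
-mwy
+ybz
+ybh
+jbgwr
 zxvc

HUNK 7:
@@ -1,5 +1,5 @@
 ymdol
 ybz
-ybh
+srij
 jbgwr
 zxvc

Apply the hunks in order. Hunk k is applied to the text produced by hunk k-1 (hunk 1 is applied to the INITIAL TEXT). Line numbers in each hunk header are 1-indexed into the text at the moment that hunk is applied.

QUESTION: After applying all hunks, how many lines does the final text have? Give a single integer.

Hunk 1: at line 2 remove [tik,teu,con] add [chfm] -> 4 lines: ymdol zqaxq chfm zxvc
Hunk 2: at line 2 remove [chfm] add [fsnj] -> 4 lines: ymdol zqaxq fsnj zxvc
Hunk 3: at line 2 remove [fsnj] add [dtjae,aaql] -> 5 lines: ymdol zqaxq dtjae aaql zxvc
Hunk 4: at line 2 remove [dtjae,aaql] add [kxv] -> 4 lines: ymdol zqaxq kxv zxvc
Hunk 5: at line 1 remove [zqaxq,kxv] add [kbhx,mwy] -> 4 lines: ymdol kbhx mwy zxvc
Hunk 6: at line 1 remove [kbhx,mwy] add [ybz,ybh,jbgwr] -> 5 lines: ymdol ybz ybh jbgwr zxvc
Hunk 7: at line 1 remove [ybh] add [srij] -> 5 lines: ymdol ybz srij jbgwr zxvc
Final line count: 5

Answer: 5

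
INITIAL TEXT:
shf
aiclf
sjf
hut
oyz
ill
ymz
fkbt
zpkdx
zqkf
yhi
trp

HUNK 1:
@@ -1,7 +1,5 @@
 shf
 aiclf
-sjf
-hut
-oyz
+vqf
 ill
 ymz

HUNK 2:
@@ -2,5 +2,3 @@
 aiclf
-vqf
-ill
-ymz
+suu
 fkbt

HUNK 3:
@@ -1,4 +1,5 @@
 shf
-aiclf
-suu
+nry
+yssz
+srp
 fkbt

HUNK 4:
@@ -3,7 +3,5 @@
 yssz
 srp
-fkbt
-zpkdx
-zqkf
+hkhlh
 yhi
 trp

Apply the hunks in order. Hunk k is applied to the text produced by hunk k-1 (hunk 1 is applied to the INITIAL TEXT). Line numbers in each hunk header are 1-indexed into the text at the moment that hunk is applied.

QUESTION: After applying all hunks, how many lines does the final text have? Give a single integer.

Hunk 1: at line 1 remove [sjf,hut,oyz] add [vqf] -> 10 lines: shf aiclf vqf ill ymz fkbt zpkdx zqkf yhi trp
Hunk 2: at line 2 remove [vqf,ill,ymz] add [suu] -> 8 lines: shf aiclf suu fkbt zpkdx zqkf yhi trp
Hunk 3: at line 1 remove [aiclf,suu] add [nry,yssz,srp] -> 9 lines: shf nry yssz srp fkbt zpkdx zqkf yhi trp
Hunk 4: at line 3 remove [fkbt,zpkdx,zqkf] add [hkhlh] -> 7 lines: shf nry yssz srp hkhlh yhi trp
Final line count: 7

Answer: 7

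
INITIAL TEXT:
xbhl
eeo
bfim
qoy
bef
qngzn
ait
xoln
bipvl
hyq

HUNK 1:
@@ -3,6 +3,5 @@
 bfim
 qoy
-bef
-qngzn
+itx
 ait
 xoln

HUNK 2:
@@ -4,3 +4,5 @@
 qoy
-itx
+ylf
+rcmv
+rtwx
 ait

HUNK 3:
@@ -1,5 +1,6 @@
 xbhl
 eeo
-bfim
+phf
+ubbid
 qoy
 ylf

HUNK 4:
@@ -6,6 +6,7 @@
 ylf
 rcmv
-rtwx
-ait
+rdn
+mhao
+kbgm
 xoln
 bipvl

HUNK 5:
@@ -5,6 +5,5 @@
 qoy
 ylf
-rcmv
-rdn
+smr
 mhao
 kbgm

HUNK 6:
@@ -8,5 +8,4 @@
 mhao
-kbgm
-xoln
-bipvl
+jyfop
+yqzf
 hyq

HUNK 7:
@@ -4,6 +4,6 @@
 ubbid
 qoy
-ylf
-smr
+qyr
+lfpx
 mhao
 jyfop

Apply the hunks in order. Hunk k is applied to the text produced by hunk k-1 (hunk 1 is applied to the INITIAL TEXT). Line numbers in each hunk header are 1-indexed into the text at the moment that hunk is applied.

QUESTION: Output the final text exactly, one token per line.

Answer: xbhl
eeo
phf
ubbid
qoy
qyr
lfpx
mhao
jyfop
yqzf
hyq

Derivation:
Hunk 1: at line 3 remove [bef,qngzn] add [itx] -> 9 lines: xbhl eeo bfim qoy itx ait xoln bipvl hyq
Hunk 2: at line 4 remove [itx] add [ylf,rcmv,rtwx] -> 11 lines: xbhl eeo bfim qoy ylf rcmv rtwx ait xoln bipvl hyq
Hunk 3: at line 1 remove [bfim] add [phf,ubbid] -> 12 lines: xbhl eeo phf ubbid qoy ylf rcmv rtwx ait xoln bipvl hyq
Hunk 4: at line 6 remove [rtwx,ait] add [rdn,mhao,kbgm] -> 13 lines: xbhl eeo phf ubbid qoy ylf rcmv rdn mhao kbgm xoln bipvl hyq
Hunk 5: at line 5 remove [rcmv,rdn] add [smr] -> 12 lines: xbhl eeo phf ubbid qoy ylf smr mhao kbgm xoln bipvl hyq
Hunk 6: at line 8 remove [kbgm,xoln,bipvl] add [jyfop,yqzf] -> 11 lines: xbhl eeo phf ubbid qoy ylf smr mhao jyfop yqzf hyq
Hunk 7: at line 4 remove [ylf,smr] add [qyr,lfpx] -> 11 lines: xbhl eeo phf ubbid qoy qyr lfpx mhao jyfop yqzf hyq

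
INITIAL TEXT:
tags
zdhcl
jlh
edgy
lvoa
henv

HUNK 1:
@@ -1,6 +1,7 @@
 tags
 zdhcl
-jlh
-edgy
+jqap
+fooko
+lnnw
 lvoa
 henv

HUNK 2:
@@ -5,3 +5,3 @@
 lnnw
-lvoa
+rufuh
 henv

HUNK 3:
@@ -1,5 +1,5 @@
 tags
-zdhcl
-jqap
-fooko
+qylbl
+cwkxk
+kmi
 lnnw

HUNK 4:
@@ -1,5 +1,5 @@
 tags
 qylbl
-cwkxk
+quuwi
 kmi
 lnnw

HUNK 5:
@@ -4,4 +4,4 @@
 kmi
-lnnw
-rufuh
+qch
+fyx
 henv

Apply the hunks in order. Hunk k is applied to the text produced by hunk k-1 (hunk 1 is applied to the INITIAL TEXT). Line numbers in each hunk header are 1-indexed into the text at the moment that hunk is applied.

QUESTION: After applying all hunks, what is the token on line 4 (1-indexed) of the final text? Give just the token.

Answer: kmi

Derivation:
Hunk 1: at line 1 remove [jlh,edgy] add [jqap,fooko,lnnw] -> 7 lines: tags zdhcl jqap fooko lnnw lvoa henv
Hunk 2: at line 5 remove [lvoa] add [rufuh] -> 7 lines: tags zdhcl jqap fooko lnnw rufuh henv
Hunk 3: at line 1 remove [zdhcl,jqap,fooko] add [qylbl,cwkxk,kmi] -> 7 lines: tags qylbl cwkxk kmi lnnw rufuh henv
Hunk 4: at line 1 remove [cwkxk] add [quuwi] -> 7 lines: tags qylbl quuwi kmi lnnw rufuh henv
Hunk 5: at line 4 remove [lnnw,rufuh] add [qch,fyx] -> 7 lines: tags qylbl quuwi kmi qch fyx henv
Final line 4: kmi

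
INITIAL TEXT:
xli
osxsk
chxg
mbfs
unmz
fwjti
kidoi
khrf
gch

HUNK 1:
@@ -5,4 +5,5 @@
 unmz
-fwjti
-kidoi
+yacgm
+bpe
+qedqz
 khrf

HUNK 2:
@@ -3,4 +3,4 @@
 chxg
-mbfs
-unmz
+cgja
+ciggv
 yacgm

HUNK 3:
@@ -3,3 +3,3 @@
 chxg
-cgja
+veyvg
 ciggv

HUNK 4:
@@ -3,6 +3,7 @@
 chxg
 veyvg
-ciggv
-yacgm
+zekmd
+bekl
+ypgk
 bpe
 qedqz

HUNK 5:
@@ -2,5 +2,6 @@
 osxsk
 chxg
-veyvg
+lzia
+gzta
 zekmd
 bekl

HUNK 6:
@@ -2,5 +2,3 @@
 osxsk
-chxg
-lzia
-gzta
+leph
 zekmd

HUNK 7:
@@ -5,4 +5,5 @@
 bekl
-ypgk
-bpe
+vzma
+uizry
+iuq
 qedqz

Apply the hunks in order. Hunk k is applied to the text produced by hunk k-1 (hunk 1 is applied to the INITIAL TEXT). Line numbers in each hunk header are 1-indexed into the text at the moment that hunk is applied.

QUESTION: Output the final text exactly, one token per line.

Hunk 1: at line 5 remove [fwjti,kidoi] add [yacgm,bpe,qedqz] -> 10 lines: xli osxsk chxg mbfs unmz yacgm bpe qedqz khrf gch
Hunk 2: at line 3 remove [mbfs,unmz] add [cgja,ciggv] -> 10 lines: xli osxsk chxg cgja ciggv yacgm bpe qedqz khrf gch
Hunk 3: at line 3 remove [cgja] add [veyvg] -> 10 lines: xli osxsk chxg veyvg ciggv yacgm bpe qedqz khrf gch
Hunk 4: at line 3 remove [ciggv,yacgm] add [zekmd,bekl,ypgk] -> 11 lines: xli osxsk chxg veyvg zekmd bekl ypgk bpe qedqz khrf gch
Hunk 5: at line 2 remove [veyvg] add [lzia,gzta] -> 12 lines: xli osxsk chxg lzia gzta zekmd bekl ypgk bpe qedqz khrf gch
Hunk 6: at line 2 remove [chxg,lzia,gzta] add [leph] -> 10 lines: xli osxsk leph zekmd bekl ypgk bpe qedqz khrf gch
Hunk 7: at line 5 remove [ypgk,bpe] add [vzma,uizry,iuq] -> 11 lines: xli osxsk leph zekmd bekl vzma uizry iuq qedqz khrf gch

Answer: xli
osxsk
leph
zekmd
bekl
vzma
uizry
iuq
qedqz
khrf
gch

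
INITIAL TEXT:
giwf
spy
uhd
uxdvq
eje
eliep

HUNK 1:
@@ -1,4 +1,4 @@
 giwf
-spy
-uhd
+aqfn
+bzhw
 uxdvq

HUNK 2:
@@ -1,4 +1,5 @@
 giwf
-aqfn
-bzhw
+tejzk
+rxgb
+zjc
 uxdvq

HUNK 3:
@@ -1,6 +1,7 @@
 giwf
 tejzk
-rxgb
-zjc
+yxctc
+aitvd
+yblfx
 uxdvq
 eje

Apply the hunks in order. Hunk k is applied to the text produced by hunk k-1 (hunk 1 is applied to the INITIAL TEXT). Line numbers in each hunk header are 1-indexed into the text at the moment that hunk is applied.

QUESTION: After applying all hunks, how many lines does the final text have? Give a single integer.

Answer: 8

Derivation:
Hunk 1: at line 1 remove [spy,uhd] add [aqfn,bzhw] -> 6 lines: giwf aqfn bzhw uxdvq eje eliep
Hunk 2: at line 1 remove [aqfn,bzhw] add [tejzk,rxgb,zjc] -> 7 lines: giwf tejzk rxgb zjc uxdvq eje eliep
Hunk 3: at line 1 remove [rxgb,zjc] add [yxctc,aitvd,yblfx] -> 8 lines: giwf tejzk yxctc aitvd yblfx uxdvq eje eliep
Final line count: 8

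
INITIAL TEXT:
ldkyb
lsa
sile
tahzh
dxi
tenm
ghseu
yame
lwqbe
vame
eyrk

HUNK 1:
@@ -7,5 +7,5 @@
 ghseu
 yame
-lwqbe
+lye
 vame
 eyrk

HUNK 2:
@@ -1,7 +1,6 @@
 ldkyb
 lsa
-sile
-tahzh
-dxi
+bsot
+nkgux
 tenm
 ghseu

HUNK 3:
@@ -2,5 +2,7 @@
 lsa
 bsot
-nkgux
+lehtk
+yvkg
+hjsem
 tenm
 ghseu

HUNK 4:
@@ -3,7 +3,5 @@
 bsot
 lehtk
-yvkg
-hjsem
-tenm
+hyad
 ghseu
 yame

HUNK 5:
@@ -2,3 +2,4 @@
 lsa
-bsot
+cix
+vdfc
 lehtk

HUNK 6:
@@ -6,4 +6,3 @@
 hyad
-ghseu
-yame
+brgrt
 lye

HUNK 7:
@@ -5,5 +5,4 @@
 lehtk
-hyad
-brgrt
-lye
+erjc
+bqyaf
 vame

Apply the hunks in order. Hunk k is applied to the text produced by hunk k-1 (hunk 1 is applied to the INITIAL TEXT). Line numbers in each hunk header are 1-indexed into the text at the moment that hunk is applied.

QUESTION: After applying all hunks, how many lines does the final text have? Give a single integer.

Answer: 9

Derivation:
Hunk 1: at line 7 remove [lwqbe] add [lye] -> 11 lines: ldkyb lsa sile tahzh dxi tenm ghseu yame lye vame eyrk
Hunk 2: at line 1 remove [sile,tahzh,dxi] add [bsot,nkgux] -> 10 lines: ldkyb lsa bsot nkgux tenm ghseu yame lye vame eyrk
Hunk 3: at line 2 remove [nkgux] add [lehtk,yvkg,hjsem] -> 12 lines: ldkyb lsa bsot lehtk yvkg hjsem tenm ghseu yame lye vame eyrk
Hunk 4: at line 3 remove [yvkg,hjsem,tenm] add [hyad] -> 10 lines: ldkyb lsa bsot lehtk hyad ghseu yame lye vame eyrk
Hunk 5: at line 2 remove [bsot] add [cix,vdfc] -> 11 lines: ldkyb lsa cix vdfc lehtk hyad ghseu yame lye vame eyrk
Hunk 6: at line 6 remove [ghseu,yame] add [brgrt] -> 10 lines: ldkyb lsa cix vdfc lehtk hyad brgrt lye vame eyrk
Hunk 7: at line 5 remove [hyad,brgrt,lye] add [erjc,bqyaf] -> 9 lines: ldkyb lsa cix vdfc lehtk erjc bqyaf vame eyrk
Final line count: 9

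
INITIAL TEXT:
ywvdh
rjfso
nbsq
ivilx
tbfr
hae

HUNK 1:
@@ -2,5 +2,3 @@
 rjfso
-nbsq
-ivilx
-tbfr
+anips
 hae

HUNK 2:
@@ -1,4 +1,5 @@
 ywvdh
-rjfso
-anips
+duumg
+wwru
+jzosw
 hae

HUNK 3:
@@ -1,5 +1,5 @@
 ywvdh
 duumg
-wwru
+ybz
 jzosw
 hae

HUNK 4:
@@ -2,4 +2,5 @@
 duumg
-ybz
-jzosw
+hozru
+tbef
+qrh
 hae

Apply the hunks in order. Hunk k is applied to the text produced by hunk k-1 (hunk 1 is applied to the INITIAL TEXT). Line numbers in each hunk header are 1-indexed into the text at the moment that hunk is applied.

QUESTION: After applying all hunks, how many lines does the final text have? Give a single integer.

Hunk 1: at line 2 remove [nbsq,ivilx,tbfr] add [anips] -> 4 lines: ywvdh rjfso anips hae
Hunk 2: at line 1 remove [rjfso,anips] add [duumg,wwru,jzosw] -> 5 lines: ywvdh duumg wwru jzosw hae
Hunk 3: at line 1 remove [wwru] add [ybz] -> 5 lines: ywvdh duumg ybz jzosw hae
Hunk 4: at line 2 remove [ybz,jzosw] add [hozru,tbef,qrh] -> 6 lines: ywvdh duumg hozru tbef qrh hae
Final line count: 6

Answer: 6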